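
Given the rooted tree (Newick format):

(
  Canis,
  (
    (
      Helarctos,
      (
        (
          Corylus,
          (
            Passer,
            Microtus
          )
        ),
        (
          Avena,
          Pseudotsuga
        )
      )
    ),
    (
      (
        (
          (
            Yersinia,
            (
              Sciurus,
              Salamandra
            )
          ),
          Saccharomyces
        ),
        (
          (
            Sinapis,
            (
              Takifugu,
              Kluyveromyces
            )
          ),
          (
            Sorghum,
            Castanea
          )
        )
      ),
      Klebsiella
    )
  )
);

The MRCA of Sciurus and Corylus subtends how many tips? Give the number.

The MRCA of Sciurus and Corylus is the node subtending ((Helarctos,((Corylus,(Passer,Microtus)),(Avena,Pseudotsuga))),((((Yersinia,(Sciurus,Salamandra)),Saccharomyces),((Sinapis,(Takifugu,Kluyveromyces)),(Sorghum,Castanea))),Klebsiella)).
That clade contains 16 terminal taxa: Avena, Castanea, Corylus, Helarctos, Klebsiella, Kluyveromyces, Microtus, Passer, Pseudotsuga, Saccharomyces, Salamandra, Sciurus, Sinapis, Sorghum, Takifugu, Yersinia.

16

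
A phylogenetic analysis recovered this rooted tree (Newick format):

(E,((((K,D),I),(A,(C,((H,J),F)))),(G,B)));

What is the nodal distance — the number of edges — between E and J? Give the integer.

The MRCA of E and J is the root of the tree.
From E up to that node: 1 branch. From J up to the same node: 7 branches. Total: 1 + 7 = 8.

8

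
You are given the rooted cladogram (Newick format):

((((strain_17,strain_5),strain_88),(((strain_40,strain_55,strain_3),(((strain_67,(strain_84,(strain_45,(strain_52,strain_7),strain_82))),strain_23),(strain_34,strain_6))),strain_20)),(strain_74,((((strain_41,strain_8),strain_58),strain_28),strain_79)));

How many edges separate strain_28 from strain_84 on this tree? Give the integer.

12

The MRCA of strain_28 and strain_84 is the root of the tree.
From strain_28 up to that node: 4 branches. From strain_84 up to the same node: 8 branches. Total: 4 + 8 = 12.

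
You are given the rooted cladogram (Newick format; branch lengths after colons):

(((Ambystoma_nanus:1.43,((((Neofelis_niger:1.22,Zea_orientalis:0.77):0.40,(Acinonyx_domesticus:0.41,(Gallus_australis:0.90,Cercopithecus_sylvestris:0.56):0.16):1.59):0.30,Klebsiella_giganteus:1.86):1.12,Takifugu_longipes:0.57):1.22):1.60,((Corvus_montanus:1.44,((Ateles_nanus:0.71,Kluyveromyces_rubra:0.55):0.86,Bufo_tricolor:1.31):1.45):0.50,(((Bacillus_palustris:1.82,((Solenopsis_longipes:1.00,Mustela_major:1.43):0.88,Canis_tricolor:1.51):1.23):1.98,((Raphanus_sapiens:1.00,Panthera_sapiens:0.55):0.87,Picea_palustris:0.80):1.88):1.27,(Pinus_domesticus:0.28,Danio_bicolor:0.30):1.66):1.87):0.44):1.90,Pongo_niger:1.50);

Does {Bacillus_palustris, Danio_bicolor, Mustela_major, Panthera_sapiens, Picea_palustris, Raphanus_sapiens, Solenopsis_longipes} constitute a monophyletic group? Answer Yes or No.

No

The MRCA of the listed taxa subtends (((Bacillus_palustris,((Solenopsis_longipes,Mustela_major),Canis_tricolor)),((Raphanus_sapiens,Panthera_sapiens),Picea_palustris)),(Pinus_domesticus,Danio_bicolor)).
That clade also contains Canis_tricolor, Pinus_domesticus, which are not in the proposed group, so the group is not monophyletic.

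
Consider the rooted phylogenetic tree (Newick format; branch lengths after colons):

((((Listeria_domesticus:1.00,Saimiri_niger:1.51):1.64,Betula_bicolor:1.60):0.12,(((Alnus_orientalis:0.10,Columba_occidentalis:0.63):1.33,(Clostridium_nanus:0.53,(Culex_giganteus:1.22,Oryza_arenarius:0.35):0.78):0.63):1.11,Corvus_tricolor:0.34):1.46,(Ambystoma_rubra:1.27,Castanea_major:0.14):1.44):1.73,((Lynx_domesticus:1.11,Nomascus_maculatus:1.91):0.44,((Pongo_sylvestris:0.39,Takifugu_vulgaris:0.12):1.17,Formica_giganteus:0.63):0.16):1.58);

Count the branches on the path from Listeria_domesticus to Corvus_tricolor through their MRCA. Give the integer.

5

The MRCA of Listeria_domesticus and Corvus_tricolor is the node subtending (((Listeria_domesticus,Saimiri_niger),Betula_bicolor),(((Alnus_orientalis,Columba_occidentalis),(Clostridium_nanus,(Culex_giganteus,Oryza_arenarius))),Corvus_tricolor),(Ambystoma_rubra,Castanea_major)).
From Listeria_domesticus up to that node: 3 branches. From Corvus_tricolor up to the same node: 2 branches. Total: 3 + 2 = 5.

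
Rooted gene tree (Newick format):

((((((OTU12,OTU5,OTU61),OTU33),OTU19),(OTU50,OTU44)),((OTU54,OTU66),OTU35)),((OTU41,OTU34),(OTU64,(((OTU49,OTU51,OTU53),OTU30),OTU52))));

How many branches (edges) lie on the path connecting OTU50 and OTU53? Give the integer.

The MRCA of OTU50 and OTU53 is the root of the tree.
From OTU50 up to that node: 4 branches. From OTU53 up to the same node: 6 branches. Total: 4 + 6 = 10.

10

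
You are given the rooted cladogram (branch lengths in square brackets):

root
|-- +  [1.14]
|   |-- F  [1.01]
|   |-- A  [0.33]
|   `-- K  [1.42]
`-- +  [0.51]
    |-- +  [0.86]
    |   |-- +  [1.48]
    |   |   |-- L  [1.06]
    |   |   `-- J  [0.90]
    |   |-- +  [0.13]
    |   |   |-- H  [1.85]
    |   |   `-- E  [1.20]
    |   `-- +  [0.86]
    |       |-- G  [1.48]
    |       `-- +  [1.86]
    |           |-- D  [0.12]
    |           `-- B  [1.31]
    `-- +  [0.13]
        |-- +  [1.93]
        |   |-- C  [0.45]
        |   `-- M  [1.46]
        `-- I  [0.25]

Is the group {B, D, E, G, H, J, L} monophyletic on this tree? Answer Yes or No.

Yes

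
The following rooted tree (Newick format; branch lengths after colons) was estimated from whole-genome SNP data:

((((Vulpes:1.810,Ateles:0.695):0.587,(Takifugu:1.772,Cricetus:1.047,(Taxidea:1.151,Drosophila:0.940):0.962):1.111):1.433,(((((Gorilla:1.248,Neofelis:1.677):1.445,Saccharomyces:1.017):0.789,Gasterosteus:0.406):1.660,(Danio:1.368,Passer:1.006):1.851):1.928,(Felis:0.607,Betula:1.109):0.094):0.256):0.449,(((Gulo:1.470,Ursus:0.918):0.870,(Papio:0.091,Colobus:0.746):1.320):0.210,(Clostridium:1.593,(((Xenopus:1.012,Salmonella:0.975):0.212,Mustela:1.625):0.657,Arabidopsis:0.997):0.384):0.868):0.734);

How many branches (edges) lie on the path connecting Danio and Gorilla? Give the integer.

6

The MRCA of Danio and Gorilla is the node subtending ((((Gorilla,Neofelis),Saccharomyces),Gasterosteus),(Danio,Passer)).
From Danio up to that node: 2 branches. From Gorilla up to the same node: 4 branches. Total: 2 + 4 = 6.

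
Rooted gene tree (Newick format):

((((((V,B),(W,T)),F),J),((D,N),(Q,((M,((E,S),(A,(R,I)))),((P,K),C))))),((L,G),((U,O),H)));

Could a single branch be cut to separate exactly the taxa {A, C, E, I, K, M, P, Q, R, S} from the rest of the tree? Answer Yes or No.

The most recent common ancestor of these taxa subtends (Q,((M,((E,S),(A,(R,I)))),((P,K),C))).
That clade has exactly 10 tips — every listed taxon and nothing else — so the group is monophyletic.

Yes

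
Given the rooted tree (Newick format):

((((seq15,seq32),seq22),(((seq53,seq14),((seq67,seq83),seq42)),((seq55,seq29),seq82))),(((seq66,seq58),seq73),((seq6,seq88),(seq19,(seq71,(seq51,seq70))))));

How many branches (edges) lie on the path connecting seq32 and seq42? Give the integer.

7

The MRCA of seq32 and seq42 is the node subtending (((seq15,seq32),seq22),(((seq53,seq14),((seq67,seq83),seq42)),((seq55,seq29),seq82))).
From seq32 up to that node: 3 branches. From seq42 up to the same node: 4 branches. Total: 3 + 4 = 7.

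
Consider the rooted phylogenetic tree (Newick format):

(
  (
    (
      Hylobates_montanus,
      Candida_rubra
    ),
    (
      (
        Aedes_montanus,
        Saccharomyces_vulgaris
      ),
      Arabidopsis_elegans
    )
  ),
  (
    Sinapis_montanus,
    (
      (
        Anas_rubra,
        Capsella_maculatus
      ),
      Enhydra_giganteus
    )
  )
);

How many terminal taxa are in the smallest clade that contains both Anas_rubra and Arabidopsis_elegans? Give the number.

9

The MRCA of Anas_rubra and Arabidopsis_elegans is the root, so the clade is the entire tree.
That clade contains 9 terminal taxa: Aedes_montanus, Anas_rubra, Arabidopsis_elegans, Candida_rubra, Capsella_maculatus, Enhydra_giganteus, Hylobates_montanus, Saccharomyces_vulgaris, Sinapis_montanus.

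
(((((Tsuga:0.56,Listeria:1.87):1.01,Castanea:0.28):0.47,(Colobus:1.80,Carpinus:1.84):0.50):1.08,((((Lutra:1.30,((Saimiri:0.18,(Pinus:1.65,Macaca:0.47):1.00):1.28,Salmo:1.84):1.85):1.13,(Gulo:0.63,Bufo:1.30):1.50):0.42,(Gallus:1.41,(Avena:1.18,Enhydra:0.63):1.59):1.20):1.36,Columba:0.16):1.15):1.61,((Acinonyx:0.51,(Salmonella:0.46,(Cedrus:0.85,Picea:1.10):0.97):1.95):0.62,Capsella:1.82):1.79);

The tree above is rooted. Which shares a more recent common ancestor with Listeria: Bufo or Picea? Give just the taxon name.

The MRCA of Listeria and Bufo subtends ((((Tsuga,Listeria),Castanea),(Colobus,Carpinus)),((((Lutra,((Saimiri,(Pinus,Macaca)),Salmo)),(Gulo,Bufo)),(Gallus,(Avena,Enhydra))),Columba)) (16 taxa).
The MRCA of Listeria and Picea is the root, subtending the entire tree (21 taxa).
The first is nested inside the second, so Listeria shares a more recent common ancestor with Bufo.

Bufo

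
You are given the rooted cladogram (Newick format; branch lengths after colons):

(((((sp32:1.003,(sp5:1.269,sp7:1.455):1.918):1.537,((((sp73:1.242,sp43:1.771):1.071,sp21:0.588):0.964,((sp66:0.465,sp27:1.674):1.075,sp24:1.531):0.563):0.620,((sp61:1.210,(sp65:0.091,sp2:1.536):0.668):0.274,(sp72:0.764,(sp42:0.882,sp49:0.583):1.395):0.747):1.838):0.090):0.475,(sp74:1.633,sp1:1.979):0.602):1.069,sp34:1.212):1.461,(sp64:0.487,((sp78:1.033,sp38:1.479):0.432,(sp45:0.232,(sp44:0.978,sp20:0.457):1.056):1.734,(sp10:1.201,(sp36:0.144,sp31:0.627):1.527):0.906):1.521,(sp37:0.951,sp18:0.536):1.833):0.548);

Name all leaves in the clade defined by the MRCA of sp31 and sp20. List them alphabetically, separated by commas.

sp10, sp20, sp31, sp36, sp38, sp44, sp45, sp78

Tracing sp31: it sits inside (sp36,sp31).
Tracing sp20: it sits inside (sp44,sp20).
The smallest clade enclosing both is ((sp78,sp38),(sp45,(sp44,sp20)),(sp10,(sp36,sp31))); the answer is its 8 terminal taxa in alphabetical order.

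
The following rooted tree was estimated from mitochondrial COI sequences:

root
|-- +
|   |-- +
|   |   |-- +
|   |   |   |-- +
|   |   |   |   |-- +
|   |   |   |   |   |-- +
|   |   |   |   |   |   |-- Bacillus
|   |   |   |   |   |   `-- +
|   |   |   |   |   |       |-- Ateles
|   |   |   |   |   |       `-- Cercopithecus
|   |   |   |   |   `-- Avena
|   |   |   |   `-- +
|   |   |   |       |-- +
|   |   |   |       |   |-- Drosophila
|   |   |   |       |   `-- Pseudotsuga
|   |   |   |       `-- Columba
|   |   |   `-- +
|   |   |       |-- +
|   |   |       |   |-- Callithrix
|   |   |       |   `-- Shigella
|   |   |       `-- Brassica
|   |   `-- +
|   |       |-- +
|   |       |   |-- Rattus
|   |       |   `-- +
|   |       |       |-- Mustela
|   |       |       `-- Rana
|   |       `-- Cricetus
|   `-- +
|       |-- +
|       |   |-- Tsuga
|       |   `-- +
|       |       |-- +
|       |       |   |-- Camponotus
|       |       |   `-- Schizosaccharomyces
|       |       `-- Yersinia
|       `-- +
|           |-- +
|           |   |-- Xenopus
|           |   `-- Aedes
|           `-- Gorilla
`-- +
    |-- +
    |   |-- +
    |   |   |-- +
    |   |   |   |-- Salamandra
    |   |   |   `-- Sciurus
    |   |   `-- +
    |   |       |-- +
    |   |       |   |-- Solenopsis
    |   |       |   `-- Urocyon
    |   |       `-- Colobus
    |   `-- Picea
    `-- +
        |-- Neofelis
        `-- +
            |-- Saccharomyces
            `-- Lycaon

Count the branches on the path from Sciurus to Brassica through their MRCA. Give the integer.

The MRCA of Sciurus and Brassica is the root of the tree.
From Sciurus up to that node: 5 branches. From Brassica up to the same node: 5 branches. Total: 5 + 5 = 10.

10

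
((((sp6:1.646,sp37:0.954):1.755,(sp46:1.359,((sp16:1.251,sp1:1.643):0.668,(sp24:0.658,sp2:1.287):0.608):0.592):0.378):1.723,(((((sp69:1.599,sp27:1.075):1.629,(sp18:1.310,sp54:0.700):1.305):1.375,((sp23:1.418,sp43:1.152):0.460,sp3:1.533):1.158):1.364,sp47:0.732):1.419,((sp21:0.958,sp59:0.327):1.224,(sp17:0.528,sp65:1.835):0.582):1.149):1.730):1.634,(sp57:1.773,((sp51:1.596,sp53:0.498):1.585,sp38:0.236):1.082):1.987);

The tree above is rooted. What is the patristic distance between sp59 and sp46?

The path runs sp59 → … → MRCA → … → sp46; the MRCA is the node subtending (((sp6,sp37),(sp46,((sp16,sp1),(sp24,sp2)))),(((((sp69,sp27),(sp18,sp54)),((sp23,sp43),sp3)),sp47),((sp21,sp59),(sp17,sp65)))).
Branch lengths along that path: 0.327 + 1.224 + 1.149 + 1.730 + 1.723 + 0.378 + 1.359 = 7.890.

7.890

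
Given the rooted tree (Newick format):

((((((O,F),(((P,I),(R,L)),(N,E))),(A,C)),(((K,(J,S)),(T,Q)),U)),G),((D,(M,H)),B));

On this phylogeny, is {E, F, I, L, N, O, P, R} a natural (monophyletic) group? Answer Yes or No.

Yes

The most recent common ancestor of these taxa subtends ((O,F),(((P,I),(R,L)),(N,E))).
That clade has exactly 8 tips — every listed taxon and nothing else — so the group is monophyletic.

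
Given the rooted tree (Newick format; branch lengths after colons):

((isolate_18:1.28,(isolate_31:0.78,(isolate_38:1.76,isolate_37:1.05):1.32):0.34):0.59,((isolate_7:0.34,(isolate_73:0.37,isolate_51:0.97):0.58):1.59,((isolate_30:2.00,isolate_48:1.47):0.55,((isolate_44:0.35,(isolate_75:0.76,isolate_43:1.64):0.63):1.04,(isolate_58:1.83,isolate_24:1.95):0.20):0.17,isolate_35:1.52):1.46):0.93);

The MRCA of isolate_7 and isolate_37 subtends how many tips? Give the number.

The MRCA of isolate_7 and isolate_37 is the root, so the clade is the entire tree.
That clade contains 15 terminal taxa: isolate_18, isolate_24, isolate_30, isolate_31, isolate_35, isolate_37, isolate_38, isolate_43, isolate_44, isolate_48, isolate_51, isolate_58, isolate_7, isolate_73, isolate_75.

15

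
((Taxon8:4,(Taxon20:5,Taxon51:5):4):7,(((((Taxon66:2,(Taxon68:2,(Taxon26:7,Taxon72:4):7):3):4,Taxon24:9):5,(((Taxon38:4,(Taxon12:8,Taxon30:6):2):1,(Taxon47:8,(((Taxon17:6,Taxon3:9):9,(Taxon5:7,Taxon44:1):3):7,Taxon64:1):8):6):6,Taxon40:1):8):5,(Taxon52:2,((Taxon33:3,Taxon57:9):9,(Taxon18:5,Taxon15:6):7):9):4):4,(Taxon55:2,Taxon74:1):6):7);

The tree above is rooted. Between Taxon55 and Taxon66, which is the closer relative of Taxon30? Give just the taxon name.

Taxon66

The MRCA of Taxon30 and Taxon66 subtends (((Taxon66,(Taxon68,(Taxon26,Taxon72))),Taxon24),(((Taxon38,(Taxon12,Taxon30)),(Taxon47,(((Taxon17,Taxon3),(Taxon5,Taxon44)),Taxon64))),Taxon40)) (15 taxa).
The MRCA of Taxon30 and Taxon55 subtends (((((Taxon66,(Taxon68,(Taxon26,Taxon72))),Taxon24),(((Taxon38,(Taxon12,Taxon30)),(Taxon47,(((Taxon17,Taxon3),(Taxon5,Taxon44)),Taxon64))),Taxon40)),(Taxon52,((Taxon33,Taxon57),(Taxon18,Taxon15)))),(Taxon55,Taxon74)) (22 taxa).
The first is nested inside the second, so Taxon30 shares a more recent common ancestor with Taxon66.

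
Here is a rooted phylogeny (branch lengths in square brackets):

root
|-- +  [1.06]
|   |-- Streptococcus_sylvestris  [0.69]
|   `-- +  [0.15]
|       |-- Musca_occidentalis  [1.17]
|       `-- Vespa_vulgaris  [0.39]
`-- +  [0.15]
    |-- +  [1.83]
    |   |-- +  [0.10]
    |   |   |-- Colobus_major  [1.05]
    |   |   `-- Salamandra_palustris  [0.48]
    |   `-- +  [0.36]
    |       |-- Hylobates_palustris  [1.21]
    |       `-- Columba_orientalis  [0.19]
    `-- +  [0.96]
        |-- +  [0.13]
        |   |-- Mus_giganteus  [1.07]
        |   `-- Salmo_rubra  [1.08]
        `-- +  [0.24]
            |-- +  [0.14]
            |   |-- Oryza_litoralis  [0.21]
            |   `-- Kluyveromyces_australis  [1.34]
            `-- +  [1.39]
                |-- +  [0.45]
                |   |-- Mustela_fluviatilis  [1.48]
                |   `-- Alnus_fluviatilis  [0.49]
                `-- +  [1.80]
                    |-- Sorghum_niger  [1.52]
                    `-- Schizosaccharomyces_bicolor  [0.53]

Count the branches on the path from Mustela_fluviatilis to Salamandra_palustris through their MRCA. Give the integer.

The MRCA of Mustela_fluviatilis and Salamandra_palustris is the node subtending (((Colobus_major,Salamandra_palustris),(Hylobates_palustris,Columba_orientalis)),((Mus_giganteus,Salmo_rubra),((Oryza_litoralis,Kluyveromyces_australis),((Mustela_fluviatilis,Alnus_fluviatilis),(Sorghum_niger,Schizosaccharomyces_bicolor))))).
From Mustela_fluviatilis up to that node: 5 branches. From Salamandra_palustris up to the same node: 3 branches. Total: 5 + 3 = 8.

8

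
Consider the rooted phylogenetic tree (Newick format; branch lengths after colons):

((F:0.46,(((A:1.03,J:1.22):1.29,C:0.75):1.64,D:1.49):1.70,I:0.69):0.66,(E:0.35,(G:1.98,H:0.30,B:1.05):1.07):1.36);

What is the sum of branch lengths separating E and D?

5.56

The path runs E → … → MRCA → … → D; the MRCA is the root of the tree.
Branch lengths along that path: 0.35 + 1.36 + 0.66 + 1.70 + 1.49 = 5.56.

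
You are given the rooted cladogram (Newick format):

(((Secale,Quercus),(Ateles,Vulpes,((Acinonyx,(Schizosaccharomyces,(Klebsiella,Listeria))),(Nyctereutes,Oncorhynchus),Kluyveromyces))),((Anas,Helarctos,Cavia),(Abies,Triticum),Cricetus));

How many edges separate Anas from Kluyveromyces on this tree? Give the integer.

The MRCA of Anas and Kluyveromyces is the root of the tree.
From Anas up to that node: 3 branches. From Kluyveromyces up to the same node: 4 branches. Total: 3 + 4 = 7.

7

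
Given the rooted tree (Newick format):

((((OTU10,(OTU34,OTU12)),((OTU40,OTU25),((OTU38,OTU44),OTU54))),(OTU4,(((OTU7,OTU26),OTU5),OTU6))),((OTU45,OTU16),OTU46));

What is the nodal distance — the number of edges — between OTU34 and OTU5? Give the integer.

The MRCA of OTU34 and OTU5 is the node subtending (((OTU10,(OTU34,OTU12)),((OTU40,OTU25),((OTU38,OTU44),OTU54))),(OTU4,(((OTU7,OTU26),OTU5),OTU6))).
From OTU34 up to that node: 4 branches. From OTU5 up to the same node: 4 branches. Total: 4 + 4 = 8.

8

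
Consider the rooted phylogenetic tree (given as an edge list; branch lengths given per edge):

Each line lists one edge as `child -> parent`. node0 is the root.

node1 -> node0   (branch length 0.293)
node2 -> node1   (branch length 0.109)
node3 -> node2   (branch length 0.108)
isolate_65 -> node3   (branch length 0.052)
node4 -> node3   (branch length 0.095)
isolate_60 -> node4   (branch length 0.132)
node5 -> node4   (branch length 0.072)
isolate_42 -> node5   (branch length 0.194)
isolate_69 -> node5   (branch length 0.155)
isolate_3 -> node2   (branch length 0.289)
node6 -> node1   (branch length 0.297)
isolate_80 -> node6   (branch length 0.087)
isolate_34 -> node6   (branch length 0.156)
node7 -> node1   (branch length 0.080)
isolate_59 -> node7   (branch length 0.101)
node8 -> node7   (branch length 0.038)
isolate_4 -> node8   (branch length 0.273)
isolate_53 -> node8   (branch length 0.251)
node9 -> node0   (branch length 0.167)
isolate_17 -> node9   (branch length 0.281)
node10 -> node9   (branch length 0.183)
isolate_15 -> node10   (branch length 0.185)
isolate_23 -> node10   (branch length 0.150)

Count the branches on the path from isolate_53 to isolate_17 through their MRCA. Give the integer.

6

The MRCA of isolate_53 and isolate_17 is the root of the tree.
From isolate_53 up to that node: 4 branches. From isolate_17 up to the same node: 2 branches. Total: 4 + 2 = 6.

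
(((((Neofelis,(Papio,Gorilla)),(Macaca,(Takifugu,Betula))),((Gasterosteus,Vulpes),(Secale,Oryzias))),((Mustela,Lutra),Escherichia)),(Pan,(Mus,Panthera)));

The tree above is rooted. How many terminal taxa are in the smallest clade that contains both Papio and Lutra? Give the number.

The MRCA of Papio and Lutra is the node subtending ((((Neofelis,(Papio,Gorilla)),(Macaca,(Takifugu,Betula))),((Gasterosteus,Vulpes),(Secale,Oryzias))),((Mustela,Lutra),Escherichia)).
That clade contains 13 terminal taxa: Betula, Escherichia, Gasterosteus, Gorilla, Lutra, Macaca, Mustela, Neofelis, Oryzias, Papio, Secale, Takifugu, Vulpes.

13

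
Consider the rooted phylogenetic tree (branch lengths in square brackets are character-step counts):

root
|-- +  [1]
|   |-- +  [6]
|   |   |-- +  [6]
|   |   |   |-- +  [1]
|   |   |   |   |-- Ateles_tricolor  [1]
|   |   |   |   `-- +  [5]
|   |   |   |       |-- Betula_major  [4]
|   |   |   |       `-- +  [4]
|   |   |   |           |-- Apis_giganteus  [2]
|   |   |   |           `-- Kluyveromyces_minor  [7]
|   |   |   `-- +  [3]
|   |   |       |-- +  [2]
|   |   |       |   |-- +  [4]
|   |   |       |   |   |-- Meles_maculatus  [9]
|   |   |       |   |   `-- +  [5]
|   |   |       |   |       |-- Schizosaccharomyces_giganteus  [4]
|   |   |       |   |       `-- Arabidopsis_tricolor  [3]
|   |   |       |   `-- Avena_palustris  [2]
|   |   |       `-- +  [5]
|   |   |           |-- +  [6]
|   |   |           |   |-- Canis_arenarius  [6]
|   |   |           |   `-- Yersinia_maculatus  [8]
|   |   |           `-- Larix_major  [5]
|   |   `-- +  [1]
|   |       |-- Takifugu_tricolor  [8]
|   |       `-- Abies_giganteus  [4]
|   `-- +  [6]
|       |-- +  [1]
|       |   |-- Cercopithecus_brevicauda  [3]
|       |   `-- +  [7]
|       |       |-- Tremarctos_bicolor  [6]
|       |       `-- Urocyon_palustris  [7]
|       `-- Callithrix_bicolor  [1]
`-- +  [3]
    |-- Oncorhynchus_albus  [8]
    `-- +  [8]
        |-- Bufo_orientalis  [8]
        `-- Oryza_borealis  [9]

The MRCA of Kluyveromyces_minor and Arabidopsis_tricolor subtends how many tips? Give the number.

The MRCA of Kluyveromyces_minor and Arabidopsis_tricolor is the node subtending ((Ateles_tricolor,(Betula_major,(Apis_giganteus,Kluyveromyces_minor))),(((Meles_maculatus,(Schizosaccharomyces_giganteus,Arabidopsis_tricolor)),Avena_palustris),((Canis_arenarius,Yersinia_maculatus),Larix_major))).
That clade contains 11 terminal taxa: Apis_giganteus, Arabidopsis_tricolor, Ateles_tricolor, Avena_palustris, Betula_major, Canis_arenarius, Kluyveromyces_minor, Larix_major, Meles_maculatus, Schizosaccharomyces_giganteus, Yersinia_maculatus.

11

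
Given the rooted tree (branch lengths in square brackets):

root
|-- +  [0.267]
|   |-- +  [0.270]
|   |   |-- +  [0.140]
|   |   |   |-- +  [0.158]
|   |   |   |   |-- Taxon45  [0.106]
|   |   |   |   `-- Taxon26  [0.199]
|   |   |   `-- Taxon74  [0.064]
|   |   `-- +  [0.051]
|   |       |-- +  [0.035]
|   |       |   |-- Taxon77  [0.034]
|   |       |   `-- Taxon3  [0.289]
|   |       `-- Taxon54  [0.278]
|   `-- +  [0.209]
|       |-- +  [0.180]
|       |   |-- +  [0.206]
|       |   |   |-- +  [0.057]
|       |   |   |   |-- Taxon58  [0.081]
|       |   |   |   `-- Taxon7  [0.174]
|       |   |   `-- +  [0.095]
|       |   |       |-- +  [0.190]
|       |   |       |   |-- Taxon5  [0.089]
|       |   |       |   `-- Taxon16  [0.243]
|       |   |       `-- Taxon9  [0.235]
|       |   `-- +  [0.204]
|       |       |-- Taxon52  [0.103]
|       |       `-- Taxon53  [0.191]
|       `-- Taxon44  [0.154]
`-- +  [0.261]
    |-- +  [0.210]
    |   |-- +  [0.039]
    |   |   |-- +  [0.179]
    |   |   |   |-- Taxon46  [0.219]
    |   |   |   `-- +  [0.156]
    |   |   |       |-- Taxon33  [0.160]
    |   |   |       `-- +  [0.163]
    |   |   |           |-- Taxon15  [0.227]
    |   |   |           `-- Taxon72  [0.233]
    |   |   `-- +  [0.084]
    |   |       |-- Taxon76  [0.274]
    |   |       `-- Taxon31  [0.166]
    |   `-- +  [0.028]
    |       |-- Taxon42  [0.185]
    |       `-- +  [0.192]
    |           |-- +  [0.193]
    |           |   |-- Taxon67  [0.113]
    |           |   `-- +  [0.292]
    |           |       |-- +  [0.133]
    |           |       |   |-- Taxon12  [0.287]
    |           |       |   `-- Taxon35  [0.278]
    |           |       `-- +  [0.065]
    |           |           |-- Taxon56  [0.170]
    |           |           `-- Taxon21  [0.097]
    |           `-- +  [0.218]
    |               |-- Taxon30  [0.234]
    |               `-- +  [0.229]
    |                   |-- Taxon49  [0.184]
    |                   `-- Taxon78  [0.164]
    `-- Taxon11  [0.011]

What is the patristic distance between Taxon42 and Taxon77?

1.341

The path runs Taxon42 → … → MRCA → … → Taxon77; the MRCA is the root of the tree.
Branch lengths along that path: 0.185 + 0.028 + 0.210 + 0.261 + 0.267 + 0.270 + 0.051 + 0.035 + 0.034 = 1.341.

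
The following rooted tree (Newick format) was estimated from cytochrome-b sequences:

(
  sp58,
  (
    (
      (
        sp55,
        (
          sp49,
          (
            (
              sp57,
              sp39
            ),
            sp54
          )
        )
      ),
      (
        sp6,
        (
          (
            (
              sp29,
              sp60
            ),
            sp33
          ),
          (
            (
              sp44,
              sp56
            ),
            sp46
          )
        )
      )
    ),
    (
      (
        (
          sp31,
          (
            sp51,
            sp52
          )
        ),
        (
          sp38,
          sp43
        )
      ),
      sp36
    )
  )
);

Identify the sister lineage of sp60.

sp29

sp60 attaches to the tree at the node subtending (sp29,sp60).
The other lineage descending from that same node — the sister group — is the single tip sp29.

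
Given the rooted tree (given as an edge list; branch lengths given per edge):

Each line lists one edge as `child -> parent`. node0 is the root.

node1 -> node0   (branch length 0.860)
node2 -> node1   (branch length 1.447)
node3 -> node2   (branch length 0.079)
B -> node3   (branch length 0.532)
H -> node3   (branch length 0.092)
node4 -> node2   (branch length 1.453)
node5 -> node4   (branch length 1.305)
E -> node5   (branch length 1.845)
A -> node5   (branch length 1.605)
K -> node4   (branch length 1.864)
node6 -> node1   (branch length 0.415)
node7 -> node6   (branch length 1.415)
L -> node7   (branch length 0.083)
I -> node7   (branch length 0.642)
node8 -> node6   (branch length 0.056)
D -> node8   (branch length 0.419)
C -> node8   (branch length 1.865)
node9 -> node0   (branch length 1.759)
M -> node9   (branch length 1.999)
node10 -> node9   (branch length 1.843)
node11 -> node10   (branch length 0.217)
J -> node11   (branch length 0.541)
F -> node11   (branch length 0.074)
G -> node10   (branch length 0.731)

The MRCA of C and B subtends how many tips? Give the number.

9

The MRCA of C and B is the node subtending (((B,H),((E,A),K)),((L,I),(D,C))).
That clade contains 9 terminal taxa: A, B, C, D, E, H, I, K, L.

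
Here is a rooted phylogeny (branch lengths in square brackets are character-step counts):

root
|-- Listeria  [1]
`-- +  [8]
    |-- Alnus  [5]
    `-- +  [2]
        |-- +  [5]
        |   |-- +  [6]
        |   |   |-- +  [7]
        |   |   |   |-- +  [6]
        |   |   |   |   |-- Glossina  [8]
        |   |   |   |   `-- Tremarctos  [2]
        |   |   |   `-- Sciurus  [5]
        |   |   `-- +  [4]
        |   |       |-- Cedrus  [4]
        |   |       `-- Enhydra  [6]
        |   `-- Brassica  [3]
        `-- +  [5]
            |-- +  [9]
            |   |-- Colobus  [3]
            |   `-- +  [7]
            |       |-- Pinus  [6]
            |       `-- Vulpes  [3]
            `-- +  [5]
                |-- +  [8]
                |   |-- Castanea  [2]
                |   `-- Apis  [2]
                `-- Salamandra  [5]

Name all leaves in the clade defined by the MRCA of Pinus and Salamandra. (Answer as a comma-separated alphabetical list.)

Tracing Pinus: it sits inside (Pinus,Vulpes).
Tracing Salamandra: it sits inside ((Castanea,Apis),Salamandra).
The smallest clade enclosing both is ((Colobus,(Pinus,Vulpes)),((Castanea,Apis),Salamandra)); the answer is its 6 terminal taxa in alphabetical order.

Apis, Castanea, Colobus, Pinus, Salamandra, Vulpes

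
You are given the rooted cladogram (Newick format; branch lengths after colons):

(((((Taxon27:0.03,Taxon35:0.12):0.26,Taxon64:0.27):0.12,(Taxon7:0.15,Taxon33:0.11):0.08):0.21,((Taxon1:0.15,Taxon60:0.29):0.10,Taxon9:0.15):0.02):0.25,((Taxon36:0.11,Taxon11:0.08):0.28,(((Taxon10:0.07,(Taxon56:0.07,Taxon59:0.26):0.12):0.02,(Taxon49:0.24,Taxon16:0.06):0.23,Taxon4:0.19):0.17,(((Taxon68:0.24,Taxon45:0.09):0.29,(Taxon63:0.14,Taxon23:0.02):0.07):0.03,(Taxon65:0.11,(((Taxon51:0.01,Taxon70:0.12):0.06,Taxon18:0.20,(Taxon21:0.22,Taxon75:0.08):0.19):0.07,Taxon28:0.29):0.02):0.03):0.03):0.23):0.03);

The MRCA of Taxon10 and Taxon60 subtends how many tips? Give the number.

The MRCA of Taxon10 and Taxon60 is the root, so the clade is the entire tree.
That clade contains 27 terminal taxa: Taxon1, Taxon10, Taxon11, Taxon16, Taxon18, Taxon21, Taxon23, Taxon27, Taxon28, Taxon33, Taxon35, Taxon36, Taxon4, Taxon45, Taxon49, Taxon51, Taxon56, Taxon59, Taxon60, Taxon63, Taxon64, Taxon65, Taxon68, Taxon7, Taxon70, Taxon75, Taxon9.

27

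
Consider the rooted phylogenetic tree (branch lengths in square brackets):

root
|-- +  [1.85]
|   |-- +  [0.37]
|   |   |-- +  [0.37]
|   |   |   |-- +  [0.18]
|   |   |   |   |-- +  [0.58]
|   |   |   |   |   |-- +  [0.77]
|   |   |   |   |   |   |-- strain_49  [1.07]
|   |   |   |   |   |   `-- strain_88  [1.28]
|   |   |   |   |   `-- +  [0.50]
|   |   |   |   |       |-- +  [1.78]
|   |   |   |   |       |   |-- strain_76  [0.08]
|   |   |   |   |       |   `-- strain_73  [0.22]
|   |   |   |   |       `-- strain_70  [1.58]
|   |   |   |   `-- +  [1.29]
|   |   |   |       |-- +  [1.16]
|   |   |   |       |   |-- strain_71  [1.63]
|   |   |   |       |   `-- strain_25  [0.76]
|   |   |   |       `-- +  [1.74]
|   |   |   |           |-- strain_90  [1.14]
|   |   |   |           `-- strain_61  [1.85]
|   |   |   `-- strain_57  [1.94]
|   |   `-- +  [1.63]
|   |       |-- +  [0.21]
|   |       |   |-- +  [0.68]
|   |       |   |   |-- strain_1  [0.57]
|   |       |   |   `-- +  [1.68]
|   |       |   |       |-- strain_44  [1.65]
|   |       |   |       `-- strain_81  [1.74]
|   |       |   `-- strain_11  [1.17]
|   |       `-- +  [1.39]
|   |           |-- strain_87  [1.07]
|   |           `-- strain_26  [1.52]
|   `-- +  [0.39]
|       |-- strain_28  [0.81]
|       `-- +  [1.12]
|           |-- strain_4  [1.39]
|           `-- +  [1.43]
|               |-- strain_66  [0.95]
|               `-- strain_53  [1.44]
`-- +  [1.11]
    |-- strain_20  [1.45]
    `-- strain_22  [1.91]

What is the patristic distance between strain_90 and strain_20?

9.50

The path runs strain_90 → … → MRCA → … → strain_20; the MRCA is the root of the tree.
Branch lengths along that path: 1.14 + 1.74 + 1.29 + 0.18 + 0.37 + 0.37 + 1.85 + 1.11 + 1.45 = 9.50.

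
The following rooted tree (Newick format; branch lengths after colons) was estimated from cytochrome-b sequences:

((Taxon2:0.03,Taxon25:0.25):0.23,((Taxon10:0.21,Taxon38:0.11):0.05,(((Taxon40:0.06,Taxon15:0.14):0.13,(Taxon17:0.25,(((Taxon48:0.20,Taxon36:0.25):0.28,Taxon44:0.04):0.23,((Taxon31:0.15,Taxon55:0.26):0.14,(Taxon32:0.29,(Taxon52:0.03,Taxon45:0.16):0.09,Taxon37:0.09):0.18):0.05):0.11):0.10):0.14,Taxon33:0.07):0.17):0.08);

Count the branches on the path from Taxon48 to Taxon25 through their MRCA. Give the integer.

The MRCA of Taxon48 and Taxon25 is the root of the tree.
From Taxon48 up to that node: 8 branches. From Taxon25 up to the same node: 2 branches. Total: 8 + 2 = 10.

10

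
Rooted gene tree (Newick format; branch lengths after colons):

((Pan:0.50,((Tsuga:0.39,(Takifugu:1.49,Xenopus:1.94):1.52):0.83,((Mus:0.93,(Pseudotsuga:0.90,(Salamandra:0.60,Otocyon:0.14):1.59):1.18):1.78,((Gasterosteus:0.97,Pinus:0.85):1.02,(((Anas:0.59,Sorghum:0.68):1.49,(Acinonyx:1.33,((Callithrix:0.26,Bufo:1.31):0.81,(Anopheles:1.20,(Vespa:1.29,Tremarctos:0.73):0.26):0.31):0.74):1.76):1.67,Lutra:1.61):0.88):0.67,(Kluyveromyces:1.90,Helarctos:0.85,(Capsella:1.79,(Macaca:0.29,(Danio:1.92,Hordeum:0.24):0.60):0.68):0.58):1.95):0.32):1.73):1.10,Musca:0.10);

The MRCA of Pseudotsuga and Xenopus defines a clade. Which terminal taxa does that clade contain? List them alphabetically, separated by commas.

Acinonyx, Anas, Anopheles, Bufo, Callithrix, Capsella, Danio, Gasterosteus, Helarctos, Hordeum, Kluyveromyces, Lutra, Macaca, Mus, Otocyon, Pinus, Pseudotsuga, Salamandra, Sorghum, Takifugu, Tremarctos, Tsuga, Vespa, Xenopus

Tracing Pseudotsuga: it sits inside (Pseudotsuga,(Salamandra,Otocyon)).
Tracing Xenopus: it sits inside (Takifugu,Xenopus).
The smallest clade enclosing both is ((Tsuga,(Takifugu,Xenopus)),((Mus,(Pseudotsuga,(Salamandra,Otocyon))),((Gasterosteus,Pinus),(((Anas,Sorghum),(Acinonyx,((Callithrix,Bufo),(Anopheles,(Vespa,Tremarctos))))),Lutra)),(Kluyveromyces,Helarctos,(Capsella,(Macaca,(Danio,Hordeum)))))); the answer is its 24 terminal taxa in alphabetical order.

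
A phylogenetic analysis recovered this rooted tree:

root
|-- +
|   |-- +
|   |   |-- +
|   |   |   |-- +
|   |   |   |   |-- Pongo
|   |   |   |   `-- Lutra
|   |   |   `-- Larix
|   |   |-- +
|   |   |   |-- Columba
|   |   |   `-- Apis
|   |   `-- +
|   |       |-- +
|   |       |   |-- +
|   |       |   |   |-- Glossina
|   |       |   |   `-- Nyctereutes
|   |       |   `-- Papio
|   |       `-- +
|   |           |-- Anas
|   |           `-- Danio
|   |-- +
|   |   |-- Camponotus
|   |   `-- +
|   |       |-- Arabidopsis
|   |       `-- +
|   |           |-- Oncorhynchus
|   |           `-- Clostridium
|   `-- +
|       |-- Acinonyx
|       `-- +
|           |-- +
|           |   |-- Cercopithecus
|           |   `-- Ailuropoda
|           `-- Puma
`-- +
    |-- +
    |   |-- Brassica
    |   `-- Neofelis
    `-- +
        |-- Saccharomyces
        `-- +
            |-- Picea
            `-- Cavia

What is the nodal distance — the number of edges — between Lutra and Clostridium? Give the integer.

8

The MRCA of Lutra and Clostridium is the node subtending ((((Pongo,Lutra),Larix),(Columba,Apis),(((Glossina,Nyctereutes),Papio),(Anas,Danio))),(Camponotus,(Arabidopsis,(Oncorhynchus,Clostridium))),(Acinonyx,((Cercopithecus,Ailuropoda),Puma))).
From Lutra up to that node: 4 branches. From Clostridium up to the same node: 4 branches. Total: 4 + 4 = 8.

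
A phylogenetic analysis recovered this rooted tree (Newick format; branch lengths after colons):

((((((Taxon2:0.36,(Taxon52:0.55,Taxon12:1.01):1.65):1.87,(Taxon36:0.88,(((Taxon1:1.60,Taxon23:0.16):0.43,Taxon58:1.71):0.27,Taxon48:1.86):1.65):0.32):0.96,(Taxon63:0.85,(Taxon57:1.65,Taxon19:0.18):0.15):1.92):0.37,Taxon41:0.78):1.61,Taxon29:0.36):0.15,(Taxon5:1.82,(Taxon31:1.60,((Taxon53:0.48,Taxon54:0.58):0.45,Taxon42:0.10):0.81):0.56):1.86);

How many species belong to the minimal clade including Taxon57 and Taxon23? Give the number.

11

The MRCA of Taxon57 and Taxon23 is the node subtending (((Taxon2,(Taxon52,Taxon12)),(Taxon36,(((Taxon1,Taxon23),Taxon58),Taxon48))),(Taxon63,(Taxon57,Taxon19))).
That clade contains 11 terminal taxa: Taxon1, Taxon12, Taxon19, Taxon2, Taxon23, Taxon36, Taxon48, Taxon52, Taxon57, Taxon58, Taxon63.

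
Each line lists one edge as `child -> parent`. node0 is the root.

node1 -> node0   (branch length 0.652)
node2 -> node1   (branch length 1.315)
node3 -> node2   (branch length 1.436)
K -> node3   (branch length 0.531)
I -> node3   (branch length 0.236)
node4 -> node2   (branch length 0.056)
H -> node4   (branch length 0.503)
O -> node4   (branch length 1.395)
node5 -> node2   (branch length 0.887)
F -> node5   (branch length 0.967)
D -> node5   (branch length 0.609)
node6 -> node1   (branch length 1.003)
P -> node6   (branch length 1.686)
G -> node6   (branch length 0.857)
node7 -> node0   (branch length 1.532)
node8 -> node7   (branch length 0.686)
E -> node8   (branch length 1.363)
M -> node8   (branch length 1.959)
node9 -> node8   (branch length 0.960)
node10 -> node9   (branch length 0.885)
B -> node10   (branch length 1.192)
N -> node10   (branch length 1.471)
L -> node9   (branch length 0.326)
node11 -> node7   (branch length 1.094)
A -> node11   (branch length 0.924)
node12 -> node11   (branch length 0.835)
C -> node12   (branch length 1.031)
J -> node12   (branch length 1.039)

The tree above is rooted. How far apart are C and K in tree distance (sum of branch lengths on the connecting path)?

8.426

The path runs C → … → MRCA → … → K; the MRCA is the root of the tree.
Branch lengths along that path: 1.031 + 0.835 + 1.094 + 1.532 + 0.652 + 1.315 + 1.436 + 0.531 = 8.426.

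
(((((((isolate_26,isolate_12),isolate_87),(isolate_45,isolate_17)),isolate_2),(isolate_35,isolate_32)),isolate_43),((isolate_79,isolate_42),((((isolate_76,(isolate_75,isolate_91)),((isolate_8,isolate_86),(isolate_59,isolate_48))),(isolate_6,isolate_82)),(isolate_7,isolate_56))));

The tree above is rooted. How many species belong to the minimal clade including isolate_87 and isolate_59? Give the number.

22

The MRCA of isolate_87 and isolate_59 is the root, so the clade is the entire tree.
That clade contains 22 terminal taxa: isolate_12, isolate_17, isolate_2, isolate_26, isolate_32, isolate_35, isolate_42, isolate_43, isolate_45, isolate_48, isolate_56, isolate_59, isolate_6, isolate_7, isolate_75, isolate_76, isolate_79, isolate_8, isolate_82, isolate_86, isolate_87, isolate_91.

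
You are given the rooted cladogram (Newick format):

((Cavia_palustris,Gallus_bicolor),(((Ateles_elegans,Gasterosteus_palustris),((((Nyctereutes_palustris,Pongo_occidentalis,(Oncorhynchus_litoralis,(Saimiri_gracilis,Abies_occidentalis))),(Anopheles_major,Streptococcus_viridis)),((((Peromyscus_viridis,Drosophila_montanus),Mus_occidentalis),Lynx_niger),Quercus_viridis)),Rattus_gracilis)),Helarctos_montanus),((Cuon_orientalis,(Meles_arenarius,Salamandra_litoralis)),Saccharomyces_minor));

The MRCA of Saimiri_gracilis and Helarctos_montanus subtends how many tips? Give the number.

16

The MRCA of Saimiri_gracilis and Helarctos_montanus is the node subtending (((Ateles_elegans,Gasterosteus_palustris),((((Nyctereutes_palustris,Pongo_occidentalis,(Oncorhynchus_litoralis,(Saimiri_gracilis,Abies_occidentalis))),(Anopheles_major,Streptococcus_viridis)),((((Peromyscus_viridis,Drosophila_montanus),Mus_occidentalis),Lynx_niger),Quercus_viridis)),Rattus_gracilis)),Helarctos_montanus).
That clade contains 16 terminal taxa: Abies_occidentalis, Anopheles_major, Ateles_elegans, Drosophila_montanus, Gasterosteus_palustris, Helarctos_montanus, Lynx_niger, Mus_occidentalis, Nyctereutes_palustris, Oncorhynchus_litoralis, Peromyscus_viridis, Pongo_occidentalis, Quercus_viridis, Rattus_gracilis, Saimiri_gracilis, Streptococcus_viridis.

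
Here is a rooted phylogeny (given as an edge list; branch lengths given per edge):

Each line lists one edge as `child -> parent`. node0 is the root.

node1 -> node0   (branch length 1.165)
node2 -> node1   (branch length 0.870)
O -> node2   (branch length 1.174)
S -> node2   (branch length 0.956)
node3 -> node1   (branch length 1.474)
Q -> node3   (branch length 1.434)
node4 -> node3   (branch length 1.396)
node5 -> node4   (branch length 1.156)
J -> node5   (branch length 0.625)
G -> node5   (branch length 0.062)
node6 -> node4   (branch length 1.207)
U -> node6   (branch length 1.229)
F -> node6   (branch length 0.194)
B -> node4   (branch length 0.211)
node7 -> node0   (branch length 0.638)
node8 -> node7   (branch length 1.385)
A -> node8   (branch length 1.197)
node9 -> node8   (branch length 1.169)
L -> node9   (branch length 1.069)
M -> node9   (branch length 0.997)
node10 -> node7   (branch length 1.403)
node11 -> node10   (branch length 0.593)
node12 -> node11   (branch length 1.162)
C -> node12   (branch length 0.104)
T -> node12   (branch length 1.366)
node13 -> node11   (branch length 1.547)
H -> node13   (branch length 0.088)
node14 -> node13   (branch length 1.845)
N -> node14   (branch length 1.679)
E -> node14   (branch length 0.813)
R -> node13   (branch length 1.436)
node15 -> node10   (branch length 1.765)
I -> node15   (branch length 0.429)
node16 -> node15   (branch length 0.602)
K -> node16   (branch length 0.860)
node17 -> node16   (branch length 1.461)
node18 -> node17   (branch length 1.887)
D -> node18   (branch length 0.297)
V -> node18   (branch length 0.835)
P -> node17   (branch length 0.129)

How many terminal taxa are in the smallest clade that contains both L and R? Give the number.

The MRCA of L and R is the node subtending ((A,(L,M)),(((C,T),(H,(N,E),R)),(I,(K,((D,V),P))))).
That clade contains 14 terminal taxa: A, C, D, E, H, I, K, L, M, N, P, R, T, V.

14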